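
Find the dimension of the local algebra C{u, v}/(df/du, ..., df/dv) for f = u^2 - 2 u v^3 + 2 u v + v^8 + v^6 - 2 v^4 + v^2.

The Hessian of f at 0 is [[2, 2], [2, 2]] with rank 1, so corank 1. A Groebner basis of the Jacobian ideal J(f) in C{u,v} is {u^3 - 3*u*v^2 - 2*u - 2*v, u^2*v + 2*u*v^2 + u + v, -u + v^3 - v}; counting standard monomials gives mu = 7. Corank 1: A-series; mu = 7 gives A_7.

7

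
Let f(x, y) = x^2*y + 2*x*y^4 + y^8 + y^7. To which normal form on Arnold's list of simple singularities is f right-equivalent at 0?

The Hessian of f at 0 has rank 0. Corank 2; j^3 = x^2*y has shape L^2 M (L != M), so D-series; mu = 9 gives D_9.

D_{9}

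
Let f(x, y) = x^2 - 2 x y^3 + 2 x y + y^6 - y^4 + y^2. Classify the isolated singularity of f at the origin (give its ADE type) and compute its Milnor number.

Type A3, Milnor number mu = 3.

The Hessian of f at 0 has rank 1. Corank 1: A-series; mu = 3 gives A_3.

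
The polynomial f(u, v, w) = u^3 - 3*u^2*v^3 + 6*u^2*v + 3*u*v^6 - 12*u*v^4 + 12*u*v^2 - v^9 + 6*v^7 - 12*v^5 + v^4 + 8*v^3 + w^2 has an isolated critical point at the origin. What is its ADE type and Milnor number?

Type E_{6}, Milnor number mu = 6.

The Hessian of f at 0 has rank 1. Corank 2; j^3 = (u + 2*v)^3 is a perfect cube, so E-series; the 4-jet and mu = 6 give E_6.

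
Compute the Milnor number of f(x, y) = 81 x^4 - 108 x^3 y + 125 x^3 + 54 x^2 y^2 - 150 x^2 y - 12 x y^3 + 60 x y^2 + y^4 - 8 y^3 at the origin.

The Hessian of f at 0 is [[0, 0], [0, 0]] with rank 0, so corank 2. A Groebner basis of the Jacobian ideal J(f) in C{x,y} is {y^4, x*y^2 - 17*y^3/45, x^2 - 4*x*y/5 + 4*y^2/25}; counting standard monomials gives mu = 6. Corank 2; j^3 = (5*x - 2*y)^3 is a perfect cube, so E-series; the 4-jet and mu = 6 give E_6.

6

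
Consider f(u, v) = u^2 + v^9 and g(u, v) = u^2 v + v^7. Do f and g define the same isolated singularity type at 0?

The Hessian of f at 0 is [[2, 0], [0, 0]] with rank 1, so corank 1. A Groebner basis of the Jacobian ideal J(f) in C{u,v} is {v^8, u}; counting standard monomials gives mu = 8. Corank 1: A-series; mu = 8 gives A_8. The Hessian of g at 0 is [[0, 0], [0, 0]] with rank 0, so corank 2. A Groebner basis of the Jacobian ideal J(g) in C{u,v} is {u^2/7 + v^6, u^3, u*v}; counting standard monomials gives mu = 8. Corank 2; j^3 = u^2*v has shape L^2 M (L != M), so D-series; mu = 8 gives D_8. f is A_8 but g is D_8, hence not right-equivalent.

No.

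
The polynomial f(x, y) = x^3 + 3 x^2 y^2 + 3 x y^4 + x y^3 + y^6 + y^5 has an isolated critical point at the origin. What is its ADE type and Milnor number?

Type E_7, Milnor number mu = 7.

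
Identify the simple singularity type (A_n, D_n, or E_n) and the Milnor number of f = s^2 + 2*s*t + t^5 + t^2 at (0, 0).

Type A_4, Milnor number mu = 4.

The Hessian of f at 0 has rank 1. Corank 1: A-series; mu = 4 gives A_4.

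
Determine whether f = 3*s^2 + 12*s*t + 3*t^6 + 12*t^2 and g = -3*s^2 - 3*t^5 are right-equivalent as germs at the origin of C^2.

The Hessian of f at 0 has rank 1. Corank 1: A-series; mu = 5 gives A_5. The Hessian of g at 0 has rank 1. Corank 1: A-series; mu = 4 gives A_4. f is A_5 but g is A_4, hence not right-equivalent.

No.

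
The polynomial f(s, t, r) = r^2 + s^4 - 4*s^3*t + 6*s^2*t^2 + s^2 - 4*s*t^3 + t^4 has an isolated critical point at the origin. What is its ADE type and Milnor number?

Type A_{3}, Milnor number mu = 3.

The Hessian of f at 0 has rank 2. Corank 1: A-series; mu = 3 gives A_3.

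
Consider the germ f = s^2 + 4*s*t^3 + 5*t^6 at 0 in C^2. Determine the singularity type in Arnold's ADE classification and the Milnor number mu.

Type A_{5}, Milnor number mu = 5.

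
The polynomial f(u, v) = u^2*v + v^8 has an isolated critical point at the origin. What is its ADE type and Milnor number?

Type D_{9}, Milnor number mu = 9.

The Hessian of f at 0 has rank 0. Corank 2; j^3 = u^2*v has shape L^2 M (L != M), so D-series; mu = 9 gives D_9.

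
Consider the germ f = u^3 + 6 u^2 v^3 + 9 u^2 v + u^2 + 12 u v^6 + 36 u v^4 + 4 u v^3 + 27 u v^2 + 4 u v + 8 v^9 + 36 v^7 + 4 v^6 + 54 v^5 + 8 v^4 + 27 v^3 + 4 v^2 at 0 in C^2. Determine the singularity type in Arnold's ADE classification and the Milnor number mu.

Type A_{2}, Milnor number mu = 2.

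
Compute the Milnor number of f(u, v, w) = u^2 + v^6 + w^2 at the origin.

5

The Hessian of f at 0 has rank 2. Corank 1: A-series; mu = 5 gives A_5.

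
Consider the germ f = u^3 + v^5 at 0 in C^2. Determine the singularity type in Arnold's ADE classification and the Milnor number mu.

Type E_8, Milnor number mu = 8.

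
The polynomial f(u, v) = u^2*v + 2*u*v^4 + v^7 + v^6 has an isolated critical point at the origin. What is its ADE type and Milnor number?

Type D_7, Milnor number mu = 7.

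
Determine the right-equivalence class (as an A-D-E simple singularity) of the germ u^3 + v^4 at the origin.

E6

The Hessian of f at 0 is [[0, 0], [0, 0]] with rank 0, so corank 2. A Groebner basis of the Jacobian ideal J(f) in C{u,v} is {v^3, u^2}; counting standard monomials gives mu = 6. Corank 2; j^3 = u^3 is a perfect cube, so E-series; the 4-jet and mu = 6 give E_6.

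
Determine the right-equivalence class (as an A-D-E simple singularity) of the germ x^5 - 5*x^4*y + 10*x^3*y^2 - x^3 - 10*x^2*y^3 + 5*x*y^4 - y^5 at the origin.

The Hessian of f at 0 has rank 0. Corank 2; j^3 = -x^3 is a perfect cube, so E-series; the 5-jet and mu = 8 give E_8.

E8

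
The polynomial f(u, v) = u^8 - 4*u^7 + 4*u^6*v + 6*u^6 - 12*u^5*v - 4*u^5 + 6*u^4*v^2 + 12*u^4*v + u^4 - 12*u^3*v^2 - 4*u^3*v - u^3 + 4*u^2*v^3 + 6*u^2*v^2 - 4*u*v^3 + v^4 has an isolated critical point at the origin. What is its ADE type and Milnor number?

Type E_{6}, Milnor number mu = 6.

The Hessian of f at 0 has rank 0. Corank 2; j^3 = -u^3 is a perfect cube, so E-series; the 4-jet and mu = 6 give E_6.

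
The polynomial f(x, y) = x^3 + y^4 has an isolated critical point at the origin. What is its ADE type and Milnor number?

Type E_6, Milnor number mu = 6.

The Hessian of f at 0 is [[0, 0], [0, 0]] with rank 0, so corank 2. A Groebner basis of the Jacobian ideal J(f) in C{x,y} is {y^3, x^2}; counting standard monomials gives mu = 6. Corank 2; j^3 = x^3 is a perfect cube, so E-series; the 4-jet and mu = 6 give E_6.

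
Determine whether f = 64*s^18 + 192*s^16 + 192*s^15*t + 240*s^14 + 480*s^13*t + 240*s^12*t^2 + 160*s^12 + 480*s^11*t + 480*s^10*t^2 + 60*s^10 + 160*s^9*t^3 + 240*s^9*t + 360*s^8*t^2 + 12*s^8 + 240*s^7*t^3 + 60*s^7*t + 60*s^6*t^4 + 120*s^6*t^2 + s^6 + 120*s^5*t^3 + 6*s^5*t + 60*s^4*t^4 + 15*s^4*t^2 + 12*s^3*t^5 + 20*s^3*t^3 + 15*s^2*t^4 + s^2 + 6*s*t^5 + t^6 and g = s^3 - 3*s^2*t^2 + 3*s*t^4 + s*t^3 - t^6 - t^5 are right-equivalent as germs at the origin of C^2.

No.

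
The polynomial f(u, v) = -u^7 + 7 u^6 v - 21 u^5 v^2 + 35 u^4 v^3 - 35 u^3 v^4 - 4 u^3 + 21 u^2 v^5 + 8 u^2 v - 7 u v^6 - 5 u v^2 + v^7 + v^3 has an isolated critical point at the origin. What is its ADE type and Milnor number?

Type D_{8}, Milnor number mu = 8.

The Hessian of f at 0 has rank 0. Corank 2; j^3 = -(u - v)*(2*u - v)^2 has shape L^2 M (L != M), so D-series; mu = 8 gives D_8.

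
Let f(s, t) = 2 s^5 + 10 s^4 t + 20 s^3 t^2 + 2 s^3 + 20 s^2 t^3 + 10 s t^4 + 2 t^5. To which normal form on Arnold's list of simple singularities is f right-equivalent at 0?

E_{8}

The Hessian of f at 0 has rank 0. Corank 2; j^3 = 2*s^3 is a perfect cube, so E-series; the 5-jet and mu = 8 give E_8.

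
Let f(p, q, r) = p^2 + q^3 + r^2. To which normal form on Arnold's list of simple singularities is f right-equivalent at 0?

A2

The Hessian of f at 0 has rank 2. Corank 1: A-series; mu = 2 gives A_2.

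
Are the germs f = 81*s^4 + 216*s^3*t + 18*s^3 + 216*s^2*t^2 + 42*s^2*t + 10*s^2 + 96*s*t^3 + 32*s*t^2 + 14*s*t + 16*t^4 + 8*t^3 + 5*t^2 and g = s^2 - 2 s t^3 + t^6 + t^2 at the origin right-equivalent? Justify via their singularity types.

Yes.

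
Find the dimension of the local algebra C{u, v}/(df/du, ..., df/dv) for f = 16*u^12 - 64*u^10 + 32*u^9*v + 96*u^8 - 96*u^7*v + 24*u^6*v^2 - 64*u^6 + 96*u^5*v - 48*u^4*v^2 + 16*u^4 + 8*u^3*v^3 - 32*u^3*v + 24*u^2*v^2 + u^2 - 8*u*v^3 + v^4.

3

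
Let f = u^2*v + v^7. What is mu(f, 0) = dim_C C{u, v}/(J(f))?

8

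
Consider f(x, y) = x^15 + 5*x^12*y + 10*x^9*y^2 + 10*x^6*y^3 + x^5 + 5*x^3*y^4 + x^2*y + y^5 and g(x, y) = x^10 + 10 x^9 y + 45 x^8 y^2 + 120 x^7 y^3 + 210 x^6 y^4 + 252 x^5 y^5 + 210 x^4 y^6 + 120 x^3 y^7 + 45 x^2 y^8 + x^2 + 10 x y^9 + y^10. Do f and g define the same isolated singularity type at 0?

The Hessian of f at 0 has rank 0. Corank 2; j^3 = x^2*y has shape L^2 M (L != M), so D-series; mu = 6 gives D_6. The Hessian of g at 0 has rank 1. Corank 1: A-series; mu = 9 gives A_9. f is D_6 but g is A_9, hence not right-equivalent.

No.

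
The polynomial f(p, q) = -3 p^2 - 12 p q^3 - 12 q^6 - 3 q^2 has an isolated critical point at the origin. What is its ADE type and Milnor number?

Type A_1, Milnor number mu = 1.

The Hessian of f at 0 is [[-6, 0], [0, -6]] with rank 2, so corank 0. A Groebner basis of the Jacobian ideal J(f) in C{p,q} is {p, q}; counting standard monomials gives mu = 1. Corank 0: nondegenerate Morse point, so A_1.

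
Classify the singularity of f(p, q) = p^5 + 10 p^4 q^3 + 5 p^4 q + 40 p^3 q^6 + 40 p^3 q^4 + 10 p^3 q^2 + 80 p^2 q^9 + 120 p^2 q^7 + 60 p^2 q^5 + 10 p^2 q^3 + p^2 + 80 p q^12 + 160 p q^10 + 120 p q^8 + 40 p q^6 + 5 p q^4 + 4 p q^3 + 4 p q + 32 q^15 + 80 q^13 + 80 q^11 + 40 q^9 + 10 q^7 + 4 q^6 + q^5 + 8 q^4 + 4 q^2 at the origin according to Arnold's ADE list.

A_4

The Hessian of f at 0 has rank 1. Corank 1: A-series; mu = 4 gives A_4.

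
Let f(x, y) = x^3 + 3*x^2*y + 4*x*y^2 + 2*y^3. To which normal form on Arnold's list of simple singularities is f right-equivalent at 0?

D_4

The Hessian of f at 0 is [[0, 0], [0, 0]] with rank 0, so corank 2. A Groebner basis of the Jacobian ideal J(f) in C{x,y} is {y^3, x^2 - 2*y^2/3, x*y + y^2}; counting standard monomials gives mu = 4. Corank 2; j^3 = (x + y)*(x^2 + 2*x*y + 2*y^2) splits into three distinct lines over C (the quadratic factor has nonzero discriminant), so D_4.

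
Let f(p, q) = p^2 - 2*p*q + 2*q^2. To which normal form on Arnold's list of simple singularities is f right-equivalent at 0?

The Hessian of f at 0 is [[2, -2], [-2, 4]] with rank 2, so corank 0. A Groebner basis of the Jacobian ideal J(f) in C{p,q} is {p, q}; counting standard monomials gives mu = 1. Corank 0: nondegenerate Morse point, so A_1.

A_1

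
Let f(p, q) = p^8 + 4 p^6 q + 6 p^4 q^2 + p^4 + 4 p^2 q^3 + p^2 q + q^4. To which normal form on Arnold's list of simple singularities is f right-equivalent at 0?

D_5

The Hessian of f at 0 has rank 0. Corank 2; j^3 = p^2*q has shape L^2 M (L != M), so D-series; mu = 5 gives D_5.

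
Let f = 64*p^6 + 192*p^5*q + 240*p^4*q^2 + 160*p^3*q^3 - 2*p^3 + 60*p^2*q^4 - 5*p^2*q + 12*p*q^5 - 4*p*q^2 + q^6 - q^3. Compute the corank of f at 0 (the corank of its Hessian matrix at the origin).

2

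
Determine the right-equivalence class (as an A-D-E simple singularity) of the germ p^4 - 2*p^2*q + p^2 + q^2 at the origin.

The Hessian of f at 0 is [[2, 0], [0, 2]] with rank 2, so corank 0. A Groebner basis of the Jacobian ideal J(f) in C{p,q} is {p, q}; counting standard monomials gives mu = 1. Corank 0: nondegenerate Morse point, so A_1.

A_1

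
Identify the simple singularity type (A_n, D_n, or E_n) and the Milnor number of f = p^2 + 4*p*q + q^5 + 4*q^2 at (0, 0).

The Hessian of f at 0 has rank 1. Corank 1: A-series; mu = 4 gives A_4.

Type A_{4}, Milnor number mu = 4.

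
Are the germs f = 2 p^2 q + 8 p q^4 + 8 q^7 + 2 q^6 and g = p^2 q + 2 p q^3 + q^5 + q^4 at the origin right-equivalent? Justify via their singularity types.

No.

The Hessian of f at 0 has rank 0. Corank 2; j^3 = 2*p^2*q has shape L^2 M (L != M), so D-series; mu = 7 gives D_7. The Hessian of g at 0 has rank 0. Corank 2; j^3 = p^2*q has shape L^2 M (L != M), so D-series; mu = 5 gives D_5. f is D_7 but g is D_5, hence not right-equivalent.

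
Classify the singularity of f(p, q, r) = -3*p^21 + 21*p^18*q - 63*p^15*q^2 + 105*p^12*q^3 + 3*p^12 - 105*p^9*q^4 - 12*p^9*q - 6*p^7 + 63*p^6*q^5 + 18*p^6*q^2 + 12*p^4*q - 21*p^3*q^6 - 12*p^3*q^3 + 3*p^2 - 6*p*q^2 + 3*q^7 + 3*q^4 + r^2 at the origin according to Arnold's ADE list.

A_6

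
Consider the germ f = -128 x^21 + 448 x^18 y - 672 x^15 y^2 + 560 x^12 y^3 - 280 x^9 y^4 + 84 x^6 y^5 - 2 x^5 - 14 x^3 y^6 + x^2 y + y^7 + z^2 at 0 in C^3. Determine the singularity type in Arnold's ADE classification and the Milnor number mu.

The Hessian of f at 0 has rank 1. Corank 2; j^3 = x^2*y has shape L^2 M (L != M), so D-series; mu = 8 gives D_8.

Type D_{8}, Milnor number mu = 8.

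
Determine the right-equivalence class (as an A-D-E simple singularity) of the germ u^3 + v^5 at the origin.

E_{8}

The Hessian of f at 0 has rank 0. Corank 2; j^3 = u^3 is a perfect cube, so E-series; the 5-jet and mu = 8 give E_8.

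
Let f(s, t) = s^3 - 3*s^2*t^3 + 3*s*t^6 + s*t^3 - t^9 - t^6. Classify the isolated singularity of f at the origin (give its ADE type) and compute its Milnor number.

The Hessian of f at 0 has rank 0. Corank 2; j^3 = s^3 is a perfect cube, so E-series; the 4-jet and mu = 7 give E_7.

Type E_{7}, Milnor number mu = 7.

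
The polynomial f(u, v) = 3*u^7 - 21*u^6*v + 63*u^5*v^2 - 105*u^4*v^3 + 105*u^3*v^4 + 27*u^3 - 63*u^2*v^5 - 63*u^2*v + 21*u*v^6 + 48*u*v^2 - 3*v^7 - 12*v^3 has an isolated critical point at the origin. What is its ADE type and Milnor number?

The Hessian of f at 0 has rank 0. Corank 2; j^3 = 3*(u - v)*(3*u - 2*v)^2 has shape L^2 M (L != M), so D-series; mu = 8 gives D_8.

Type D_{8}, Milnor number mu = 8.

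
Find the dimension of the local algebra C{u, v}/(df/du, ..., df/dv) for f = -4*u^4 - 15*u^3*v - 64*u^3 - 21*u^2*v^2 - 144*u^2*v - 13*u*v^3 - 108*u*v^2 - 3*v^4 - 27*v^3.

7

The Hessian of f at 0 is [[0, 0], [0, 0]] with rank 0, so corank 2. A Groebner basis of the Jacobian ideal J(f) in C{u,v} is {196608*u^2 + 294912*u*v + v^4 + 64*v^3 + 110592*v^2, u^3 + 1008*u^2 + 1512*u*v + 3*v^3/4 + 567*v^2, u^2*v - 832*u^2 - 1248*u*v - 5*v^3/6 - 468*v^2, 512*u^2 + u*v^2 + 768*u*v + 11*v^3/12 + 288*v^2}; counting standard monomials gives mu = 7. Corank 2; j^3 = -(4*u + 3*v)^3 is a perfect cube, so E-series; the 4-jet and mu = 7 give E_7.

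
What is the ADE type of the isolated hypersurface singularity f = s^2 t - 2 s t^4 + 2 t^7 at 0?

The Hessian of f at 0 has rank 0. Corank 2; j^3 = s^2*t has shape L^2 M (L != M), so D-series; mu = 8 gives D_8.

D_{8}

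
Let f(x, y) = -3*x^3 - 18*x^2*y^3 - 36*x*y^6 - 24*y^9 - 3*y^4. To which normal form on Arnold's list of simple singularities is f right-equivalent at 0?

The Hessian of f at 0 has rank 0. Corank 2; j^3 = -3*x^3 is a perfect cube, so E-series; the 4-jet and mu = 6 give E_6.

E_6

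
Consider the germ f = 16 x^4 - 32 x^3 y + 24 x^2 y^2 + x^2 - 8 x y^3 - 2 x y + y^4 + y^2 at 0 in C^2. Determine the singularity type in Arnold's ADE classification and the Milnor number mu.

Type A_3, Milnor number mu = 3.

The Hessian of f at 0 has rank 1. Corank 1: A-series; mu = 3 gives A_3.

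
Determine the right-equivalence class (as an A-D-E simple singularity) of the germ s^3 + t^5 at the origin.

E8

The Hessian of f at 0 has rank 0. Corank 2; j^3 = s^3 is a perfect cube, so E-series; the 5-jet and mu = 8 give E_8.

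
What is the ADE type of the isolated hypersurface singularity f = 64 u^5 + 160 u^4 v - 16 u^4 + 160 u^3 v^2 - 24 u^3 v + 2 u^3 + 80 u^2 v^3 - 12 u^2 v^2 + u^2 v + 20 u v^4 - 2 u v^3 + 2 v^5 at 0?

The Hessian of f at 0 has rank 0. Corank 2; j^3 = u^2*(2*u + v) has shape L^2 M (L != M), so D-series; mu = 6 gives D_6.

D_{6}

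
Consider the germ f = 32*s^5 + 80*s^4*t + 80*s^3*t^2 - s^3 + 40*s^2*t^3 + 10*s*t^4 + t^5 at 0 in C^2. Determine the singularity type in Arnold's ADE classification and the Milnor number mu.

Type E8, Milnor number mu = 8.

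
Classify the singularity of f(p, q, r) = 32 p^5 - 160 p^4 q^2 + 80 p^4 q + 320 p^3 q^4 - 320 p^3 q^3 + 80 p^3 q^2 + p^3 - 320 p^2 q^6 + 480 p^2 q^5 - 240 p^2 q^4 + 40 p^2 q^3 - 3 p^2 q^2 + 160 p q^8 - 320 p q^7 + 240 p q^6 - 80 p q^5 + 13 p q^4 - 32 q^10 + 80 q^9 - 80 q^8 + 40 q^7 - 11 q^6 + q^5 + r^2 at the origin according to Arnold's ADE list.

E_{8}

The Hessian of f at 0 has rank 1. Corank 2; j^3 = p^3 is a perfect cube, so E-series; the 5-jet and mu = 8 give E_8.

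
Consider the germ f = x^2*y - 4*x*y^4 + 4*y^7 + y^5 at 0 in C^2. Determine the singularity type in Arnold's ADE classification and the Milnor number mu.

Type D_{6}, Milnor number mu = 6.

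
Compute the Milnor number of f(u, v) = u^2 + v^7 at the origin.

6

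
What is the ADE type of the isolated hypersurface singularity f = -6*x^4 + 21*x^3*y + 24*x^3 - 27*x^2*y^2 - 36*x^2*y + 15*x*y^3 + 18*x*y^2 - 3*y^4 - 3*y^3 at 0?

The Hessian of f at 0 has rank 0. Corank 2; j^3 = 3*(2*x - y)^3 is a perfect cube, so E-series; the 4-jet and mu = 7 give E_7.

E_{7}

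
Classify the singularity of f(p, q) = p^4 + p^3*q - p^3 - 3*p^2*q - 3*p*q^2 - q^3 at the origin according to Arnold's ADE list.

The Hessian of f at 0 is [[0, 0], [0, 0]] with rank 0, so corank 2. A Groebner basis of the Jacobian ideal J(f) in C{p,q} is {3*p^2 + 6*p*q + q^4 + q^3 + 3*q^2, p^3 - 3*p^2 - 6*p*q - 3*q^2, p^2*q + 3*p^2 + 6*p*q + 3*q^2, -2*p^2 + p*q^2 - 4*p*q + q^3/3 - 2*q^2}; counting standard monomials gives mu = 7. Corank 2; j^3 = -(p + q)^3 is a perfect cube, so E-series; the 4-jet and mu = 7 give E_7.

E7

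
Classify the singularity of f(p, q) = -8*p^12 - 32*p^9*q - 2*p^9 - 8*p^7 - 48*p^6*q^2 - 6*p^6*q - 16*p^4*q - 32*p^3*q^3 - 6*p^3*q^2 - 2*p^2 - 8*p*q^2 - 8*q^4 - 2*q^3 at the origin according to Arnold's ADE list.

The Hessian of f at 0 has rank 1. Corank 1: A-series; mu = 2 gives A_2.

A_2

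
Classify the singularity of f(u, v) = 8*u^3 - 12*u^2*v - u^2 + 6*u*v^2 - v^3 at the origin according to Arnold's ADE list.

A2

The Hessian of f at 0 is [[-2, 0], [0, 0]] with rank 1, so corank 1. A Groebner basis of the Jacobian ideal J(f) in C{u,v} is {v^2, u}; counting standard monomials gives mu = 2. Corank 1: A-series; mu = 2 gives A_2.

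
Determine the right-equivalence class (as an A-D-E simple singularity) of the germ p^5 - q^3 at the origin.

E_{8}

The Hessian of f at 0 has rank 0. Corank 2; j^3 = -q^3 is a perfect cube, so E-series; the 5-jet and mu = 8 give E_8.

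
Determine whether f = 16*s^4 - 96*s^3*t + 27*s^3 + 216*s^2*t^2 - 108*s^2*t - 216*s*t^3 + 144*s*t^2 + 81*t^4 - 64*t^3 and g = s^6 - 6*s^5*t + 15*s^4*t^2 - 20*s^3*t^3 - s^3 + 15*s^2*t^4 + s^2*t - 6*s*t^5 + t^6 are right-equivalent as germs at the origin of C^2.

The Hessian of f at 0 is [[0, 0], [0, 0]] with rank 0, so corank 2. A Groebner basis of the Jacobian ideal J(f) in C{s,t} is {t^4, s*t^2 - 25*t^3/18, s^2 - 8*s*t/3 + 16*t^2/9}; counting standard monomials gives mu = 6. Corank 2; j^3 = (3*s - 4*t)^3 is a perfect cube, so E-series; the 4-jet and mu = 6 give E_6. The Hessian of g at 0 is [[0, 0], [0, 0]] with rank 0, so corank 2. A Groebner basis of the Jacobian ideal J(g) in C{s,t} is {s*t/6 + t^5, s*t^2, s^2 - s*t}; counting standard monomials gives mu = 7. Corank 2; j^3 = -s^2*(s - t) has shape L^2 M (L != M), so D-series; mu = 7 gives D_7. f is E_6 but g is D_7, hence not right-equivalent.

No.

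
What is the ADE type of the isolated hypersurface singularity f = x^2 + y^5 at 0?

A_{4}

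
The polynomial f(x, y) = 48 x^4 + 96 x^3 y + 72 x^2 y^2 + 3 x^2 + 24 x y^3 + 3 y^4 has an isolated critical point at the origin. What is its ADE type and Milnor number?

The Hessian of f at 0 is [[6, 0], [0, 0]] with rank 1, so corank 1. A Groebner basis of the Jacobian ideal J(f) in C{x,y} is {y^3, x}; counting standard monomials gives mu = 3. Corank 1: A-series; mu = 3 gives A_3.

Type A3, Milnor number mu = 3.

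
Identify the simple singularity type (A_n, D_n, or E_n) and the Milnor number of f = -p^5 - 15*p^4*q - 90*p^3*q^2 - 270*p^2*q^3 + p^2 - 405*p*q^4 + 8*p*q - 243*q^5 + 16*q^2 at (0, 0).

Type A_{4}, Milnor number mu = 4.

The Hessian of f at 0 has rank 1. Corank 1: A-series; mu = 4 gives A_4.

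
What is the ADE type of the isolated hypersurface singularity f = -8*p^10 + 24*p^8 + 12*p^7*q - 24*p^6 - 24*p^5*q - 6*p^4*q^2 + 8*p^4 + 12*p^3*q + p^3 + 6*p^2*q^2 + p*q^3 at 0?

E_{7}

The Hessian of f at 0 is [[0, 0], [0, 0]] with rank 0, so corank 2. A Groebner basis of the Jacobian ideal J(f) in C{p,q} is {3*p^2/4 + q^4 + q^3/4, p^3, p^2*q - p^2/4 - q^3/12, p^2 + p*q^2 + q^3/3}; counting standard monomials gives mu = 7. Corank 2; j^3 = p^3 is a perfect cube, so E-series; the 4-jet and mu = 7 give E_7.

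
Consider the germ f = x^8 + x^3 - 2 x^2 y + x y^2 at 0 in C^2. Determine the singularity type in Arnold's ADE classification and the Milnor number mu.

Type D_{9}, Milnor number mu = 9.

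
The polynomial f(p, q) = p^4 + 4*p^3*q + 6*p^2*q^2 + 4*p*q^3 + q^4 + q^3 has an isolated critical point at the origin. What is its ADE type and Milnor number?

Type E_6, Milnor number mu = 6.

The Hessian of f at 0 has rank 0. Corank 2; j^3 = q^3 is a perfect cube, so E-series; the 4-jet and mu = 6 give E_6.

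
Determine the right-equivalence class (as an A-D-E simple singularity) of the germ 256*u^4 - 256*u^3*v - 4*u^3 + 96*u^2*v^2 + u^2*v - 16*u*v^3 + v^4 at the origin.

D_{5}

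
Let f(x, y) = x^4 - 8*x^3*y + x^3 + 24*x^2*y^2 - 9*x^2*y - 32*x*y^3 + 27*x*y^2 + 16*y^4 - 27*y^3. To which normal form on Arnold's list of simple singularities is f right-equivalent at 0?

E_6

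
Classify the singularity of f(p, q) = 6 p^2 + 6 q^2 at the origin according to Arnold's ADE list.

The Hessian of f at 0 has rank 2. Corank 0: nondegenerate Morse point, so A_1.

A_{1}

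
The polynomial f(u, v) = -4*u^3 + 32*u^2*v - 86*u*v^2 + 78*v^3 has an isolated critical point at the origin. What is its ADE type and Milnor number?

The Hessian of f at 0 is [[0, 0], [0, 0]] with rank 0, so corank 2. A Groebner basis of the Jacobian ideal J(f) in C{u,v} is {v^3, u^2 - 23*v^2/2, u*v - 7*v^2/2}; counting standard monomials gives mu = 4. Corank 2; j^3 = -2*(u - 3*v)*(2*u^2 - 10*u*v + 13*v^2) splits into three distinct lines over C (the quadratic factor has nonzero discriminant), so D_4.

Type D_{4}, Milnor number mu = 4.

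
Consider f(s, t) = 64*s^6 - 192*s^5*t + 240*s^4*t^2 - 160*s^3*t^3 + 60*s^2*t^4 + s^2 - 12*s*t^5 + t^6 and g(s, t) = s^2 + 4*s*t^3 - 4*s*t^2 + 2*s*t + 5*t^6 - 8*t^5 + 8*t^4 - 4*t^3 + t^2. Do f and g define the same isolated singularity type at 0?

Yes.

The Hessian of f at 0 is [[2, 0], [0, 0]] with rank 1, so corank 1. A Groebner basis of the Jacobian ideal J(f) in C{s,t} is {t^5, s}; counting standard monomials gives mu = 5. Corank 1: A-series; mu = 5 gives A_5. The Hessian of g at 0 is [[2, 2], [2, 2]] with rank 1, so corank 1. A Groebner basis of the Jacobian ideal J(g) in C{s,t} is {s*t^2 + s*t + s/2 + t/2, s/2 + t^3 - t^2 + t/2, s^2 + 4*s*t + 2*s - t^2 + 2*t}; counting standard monomials gives mu = 5. Corank 1: A-series; mu = 5 gives A_5. Both have type A_5, hence right-equivalent.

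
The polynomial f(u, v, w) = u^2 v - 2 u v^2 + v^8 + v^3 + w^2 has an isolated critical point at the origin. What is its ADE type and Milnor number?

The Hessian of f at 0 is [[0, 0, 0], [0, 0, 0], [0, 0, 2]] with rank 1, so corank 2. A Groebner basis of the Jacobian ideal J(f) in C{u,v,w} is {u^2/8 + v^7 - v^2/8, u^3 - v^3, u*v - v^2, w}; counting standard monomials gives mu = 9. Corank 2; j^3 = v*(u - v)^2 has shape L^2 M (L != M), so D-series; mu = 9 gives D_9.

Type D_9, Milnor number mu = 9.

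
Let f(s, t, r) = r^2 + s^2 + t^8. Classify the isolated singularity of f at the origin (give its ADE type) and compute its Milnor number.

The Hessian of f at 0 has rank 2. Corank 1: A-series; mu = 7 gives A_7.

Type A_7, Milnor number mu = 7.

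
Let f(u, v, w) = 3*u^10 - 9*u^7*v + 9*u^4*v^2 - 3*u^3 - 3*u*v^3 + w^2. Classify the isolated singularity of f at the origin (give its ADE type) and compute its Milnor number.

Type E7, Milnor number mu = 7.

The Hessian of f at 0 has rank 1. Corank 2; j^3 = -3*u^3 is a perfect cube, so E-series; the 4-jet and mu = 7 give E_7.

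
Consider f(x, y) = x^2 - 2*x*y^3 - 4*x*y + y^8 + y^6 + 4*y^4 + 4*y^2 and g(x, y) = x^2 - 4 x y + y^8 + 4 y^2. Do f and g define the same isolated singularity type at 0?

Yes.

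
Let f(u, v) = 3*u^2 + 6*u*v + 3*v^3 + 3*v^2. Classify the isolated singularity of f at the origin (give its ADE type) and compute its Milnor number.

Type A_2, Milnor number mu = 2.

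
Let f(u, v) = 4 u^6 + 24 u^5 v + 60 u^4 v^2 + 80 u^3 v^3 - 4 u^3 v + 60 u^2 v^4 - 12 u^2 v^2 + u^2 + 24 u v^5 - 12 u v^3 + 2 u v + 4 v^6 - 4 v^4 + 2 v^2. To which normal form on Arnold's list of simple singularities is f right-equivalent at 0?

The Hessian of f at 0 has rank 2. Corank 0: nondegenerate Morse point, so A_1.

A_{1}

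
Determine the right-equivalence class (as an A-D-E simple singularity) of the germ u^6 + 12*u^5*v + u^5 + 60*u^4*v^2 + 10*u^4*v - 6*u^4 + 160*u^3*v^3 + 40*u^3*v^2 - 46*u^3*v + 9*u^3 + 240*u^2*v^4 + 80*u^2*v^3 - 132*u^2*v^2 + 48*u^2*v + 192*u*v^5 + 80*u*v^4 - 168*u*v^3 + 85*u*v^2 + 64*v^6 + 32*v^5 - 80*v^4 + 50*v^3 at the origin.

D7

The Hessian of f at 0 is [[0, 0], [0, 0]] with rank 0, so corank 2. A Groebner basis of the Jacobian ideal J(f) in C{u,v} is {-5589*u^2/17 - 19764*u*v/17 + v^4 + 42*v^3/17 - 17415*v^2/17, u^3 - 1455*u^2/17 - 5245*u*v/17 + 280*v^3/51 - 4700*v^2/17, u^2*v + 576*u^2/17 + 2079*u*v/17 - 478*v^3/153 + 1865*v^2/17, -171*u^2/17 + u*v^2 - 618*u*v/17 + 271*v^3/153 - 555*v^2/17}; counting standard monomials gives mu = 7. Corank 2; j^3 = (u + 2*v)*(3*u + 5*v)^2 has shape L^2 M (L != M), so D-series; mu = 7 gives D_7.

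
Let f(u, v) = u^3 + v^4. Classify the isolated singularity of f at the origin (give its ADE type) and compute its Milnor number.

Type E_{6}, Milnor number mu = 6.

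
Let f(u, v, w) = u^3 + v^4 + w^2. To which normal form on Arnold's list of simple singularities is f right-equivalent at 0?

E6

The Hessian of f at 0 is [[0, 0, 0], [0, 0, 0], [0, 0, 2]] with rank 1, so corank 2. A Groebner basis of the Jacobian ideal J(f) in C{u,v,w} is {v^3, u^2, w}; counting standard monomials gives mu = 6. Corank 2; j^3 = u^3 is a perfect cube, so E-series; the 4-jet and mu = 6 give E_6.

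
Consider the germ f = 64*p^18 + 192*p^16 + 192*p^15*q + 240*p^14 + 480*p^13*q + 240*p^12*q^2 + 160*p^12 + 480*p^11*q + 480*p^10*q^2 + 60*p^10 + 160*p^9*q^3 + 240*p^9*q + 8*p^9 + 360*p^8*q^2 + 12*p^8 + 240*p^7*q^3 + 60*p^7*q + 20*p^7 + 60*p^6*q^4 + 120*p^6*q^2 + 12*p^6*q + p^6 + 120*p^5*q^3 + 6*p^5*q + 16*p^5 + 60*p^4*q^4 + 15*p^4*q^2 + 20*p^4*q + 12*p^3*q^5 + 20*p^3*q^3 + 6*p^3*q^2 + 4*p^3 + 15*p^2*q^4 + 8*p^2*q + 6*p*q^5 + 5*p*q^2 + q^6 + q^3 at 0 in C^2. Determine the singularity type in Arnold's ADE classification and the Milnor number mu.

The Hessian of f at 0 is [[0, 0], [0, 0]] with rank 0, so corank 2. A Groebner basis of the Jacobian ideal J(f) in C{p,q} is {-16*p^2 - 24*p*q + q^4 - 8*q^2, p^3 + 2*p^2 + 2*p*q + q^3/8 + q^2/2, p^2*q - 8*p^2/3 - 8*p*q/3 - q^3/4 - 2*q^2/3, 8*p^2/3 + p*q^2 + 8*p*q/3 + q^3/2 + 2*q^2/3}; counting standard monomials gives mu = 7. Corank 2; j^3 = (p + q)*(2*p + q)^2 has shape L^2 M (L != M), so D-series; mu = 7 gives D_7.

Type D_{7}, Milnor number mu = 7.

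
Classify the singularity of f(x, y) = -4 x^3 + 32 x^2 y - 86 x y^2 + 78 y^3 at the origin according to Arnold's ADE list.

D_4

The Hessian of f at 0 has rank 0. Corank 2; j^3 = -2*(x - 3*y)*(2*x^2 - 10*x*y + 13*y^2) splits into three distinct lines over C (the quadratic factor has nonzero discriminant), so D_4.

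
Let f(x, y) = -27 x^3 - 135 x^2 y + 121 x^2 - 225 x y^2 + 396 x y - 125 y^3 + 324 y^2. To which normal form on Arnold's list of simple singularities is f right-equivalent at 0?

The Hessian of f at 0 has rank 1. Corank 1: A-series; mu = 2 gives A_2.

A2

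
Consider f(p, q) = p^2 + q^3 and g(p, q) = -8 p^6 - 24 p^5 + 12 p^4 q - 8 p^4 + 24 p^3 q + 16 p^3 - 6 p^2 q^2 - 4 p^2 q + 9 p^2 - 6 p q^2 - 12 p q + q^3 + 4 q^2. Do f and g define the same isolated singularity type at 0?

The Hessian of f at 0 is [[2, 0], [0, 0]] with rank 1, so corank 1. A Groebner basis of the Jacobian ideal J(f) in C{p,q} is {q^2, p}; counting standard monomials gives mu = 2. Corank 1: A-series; mu = 2 gives A_2. The Hessian of g at 0 is [[18, -12], [-12, 8]] with rank 1, so corank 1. A Groebner basis of the Jacobian ideal J(g) in C{p,q} is {q^2, p - 2*q/3}; counting standard monomials gives mu = 2. Corank 1: A-series; mu = 2 gives A_2. Both have type A_2, hence right-equivalent.

Yes.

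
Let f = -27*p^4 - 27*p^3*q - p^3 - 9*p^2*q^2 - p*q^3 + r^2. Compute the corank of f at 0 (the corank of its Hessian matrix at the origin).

2

The Hessian at 0 is [[0, 0, 0], [0, 0, 0], [0, 0, 2]] of rank 1; hence corank 2.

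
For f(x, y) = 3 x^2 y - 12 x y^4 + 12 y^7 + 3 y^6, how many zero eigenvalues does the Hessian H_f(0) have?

2

The Hessian at 0 is [[0, 0], [0, 0]] of rank 0; hence corank 2.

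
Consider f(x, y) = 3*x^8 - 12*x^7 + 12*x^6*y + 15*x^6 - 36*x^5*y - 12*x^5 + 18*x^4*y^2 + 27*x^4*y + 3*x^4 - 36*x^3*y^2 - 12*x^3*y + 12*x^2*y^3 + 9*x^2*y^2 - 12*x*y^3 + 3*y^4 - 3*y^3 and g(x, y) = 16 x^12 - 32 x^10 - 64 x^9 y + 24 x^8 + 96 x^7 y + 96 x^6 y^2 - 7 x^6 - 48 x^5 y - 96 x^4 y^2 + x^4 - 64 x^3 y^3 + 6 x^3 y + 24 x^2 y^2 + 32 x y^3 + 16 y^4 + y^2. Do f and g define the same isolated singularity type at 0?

No.

The Hessian of f at 0 has rank 0. Corank 2; j^3 = -3*y^3 is a perfect cube, so E-series; the 4-jet and mu = 6 give E_6. The Hessian of g at 0 has rank 1. Corank 1: A-series; mu = 3 gives A_3. f is E_6 but g is A_3, hence not right-equivalent.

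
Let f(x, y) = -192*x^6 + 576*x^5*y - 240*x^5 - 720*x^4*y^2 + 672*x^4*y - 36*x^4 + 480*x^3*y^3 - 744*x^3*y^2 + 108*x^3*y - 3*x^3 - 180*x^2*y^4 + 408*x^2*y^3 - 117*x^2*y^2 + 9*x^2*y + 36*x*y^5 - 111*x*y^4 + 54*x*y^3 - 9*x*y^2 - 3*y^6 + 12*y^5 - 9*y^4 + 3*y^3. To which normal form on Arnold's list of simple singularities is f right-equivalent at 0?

E_{8}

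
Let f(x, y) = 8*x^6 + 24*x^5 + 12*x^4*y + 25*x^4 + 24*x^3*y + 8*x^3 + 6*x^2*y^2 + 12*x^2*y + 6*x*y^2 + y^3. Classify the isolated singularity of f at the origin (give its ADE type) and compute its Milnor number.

The Hessian of f at 0 is [[0, 0], [0, 0]] with rank 0, so corank 2. A Groebner basis of the Jacobian ideal J(f) in C{x,y} is {x^3, x^2*y + x^2 + x*y + y^2/4, -4*x^2 + x*y^2 - 4*x*y - y^2, 12*x^2 + 12*x*y + y^3 + 3*y^2}; counting standard monomials gives mu = 6. Corank 2; j^3 = (2*x + y)^3 is a perfect cube, so E-series; the 4-jet and mu = 6 give E_6.

Type E_{6}, Milnor number mu = 6.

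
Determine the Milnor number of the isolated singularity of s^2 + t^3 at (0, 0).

The Hessian of f at 0 is [[2, 0], [0, 0]] with rank 1, so corank 1. A Groebner basis of the Jacobian ideal J(f) in C{s,t} is {t^2, s}; counting standard monomials gives mu = 2. Corank 1: A-series; mu = 2 gives A_2.

2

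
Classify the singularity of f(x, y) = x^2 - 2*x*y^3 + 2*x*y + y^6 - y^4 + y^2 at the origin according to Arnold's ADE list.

A_{3}

The Hessian of f at 0 is [[2, 2], [2, 2]] with rank 1, so corank 1. A Groebner basis of the Jacobian ideal J(f) in C{x,y} is {y^3, x + y}; counting standard monomials gives mu = 3. Corank 1: A-series; mu = 3 gives A_3.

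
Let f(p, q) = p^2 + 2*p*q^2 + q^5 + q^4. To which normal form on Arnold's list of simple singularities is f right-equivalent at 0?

A_{4}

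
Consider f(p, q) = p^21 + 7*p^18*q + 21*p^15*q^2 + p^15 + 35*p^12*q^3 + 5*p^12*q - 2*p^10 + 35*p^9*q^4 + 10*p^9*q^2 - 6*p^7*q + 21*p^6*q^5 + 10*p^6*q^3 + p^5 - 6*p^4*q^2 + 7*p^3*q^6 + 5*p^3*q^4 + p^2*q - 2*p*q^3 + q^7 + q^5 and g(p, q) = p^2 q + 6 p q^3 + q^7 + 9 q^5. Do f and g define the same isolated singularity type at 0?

Yes.

The Hessian of f at 0 is [[0, 0], [0, 0]] with rank 0, so corank 2. A Groebner basis of the Jacobian ideal J(f) in C{p,q} is {p^2*q^2 + p^2/7 - p*q^2/7, p^3 + p^2/7 - p*q^2/7, -p*q + q^3}; counting standard monomials gives mu = 8. Corank 2; j^3 = p^2*q has shape L^2 M (L != M), so D-series; mu = 8 gives D_8. The Hessian of g at 0 is [[0, 0], [0, 0]] with rank 0, so corank 2. A Groebner basis of the Jacobian ideal J(g) in C{p,q} is {p^2*q^2 + 9*p^2/7 + 27*p*q^2/7, p^3 - 27*p^2/7 - 81*p*q^2/7, p*q/3 + q^3}; counting standard monomials gives mu = 8. Corank 2; j^3 = p^2*q has shape L^2 M (L != M), so D-series; mu = 8 gives D_8. Both have type D_8, hence right-equivalent.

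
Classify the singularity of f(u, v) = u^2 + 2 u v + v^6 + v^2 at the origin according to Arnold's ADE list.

A5

The Hessian of f at 0 has rank 1. Corank 1: A-series; mu = 5 gives A_5.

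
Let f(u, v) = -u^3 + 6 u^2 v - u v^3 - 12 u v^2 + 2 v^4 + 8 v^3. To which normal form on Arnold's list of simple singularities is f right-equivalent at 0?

The Hessian of f at 0 is [[0, 0], [0, 0]] with rank 0, so corank 2. A Groebner basis of the Jacobian ideal J(f) in C{u,v} is {u^3 - 6*u^2*v - 48*u^2 + 192*u*v - 192*v^2, 6*u^2 + u*v^2 - 24*u*v + 24*v^2, 3*u^2 - 12*u*v + v^3 + 12*v^2}; counting standard monomials gives mu = 7. Corank 2; j^3 = -(u - 2*v)^3 is a perfect cube, so E-series; the 4-jet and mu = 7 give E_7.

E_{7}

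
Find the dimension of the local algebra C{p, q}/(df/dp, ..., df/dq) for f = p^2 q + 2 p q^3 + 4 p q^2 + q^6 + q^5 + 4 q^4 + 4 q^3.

7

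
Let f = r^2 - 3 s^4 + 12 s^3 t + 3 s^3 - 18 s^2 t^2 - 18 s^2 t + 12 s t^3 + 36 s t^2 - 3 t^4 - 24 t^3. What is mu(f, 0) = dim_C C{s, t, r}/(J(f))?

6

The Hessian of f at 0 has rank 1. Corank 2; j^3 = 3*(s - 2*t)^3 is a perfect cube, so E-series; the 4-jet and mu = 6 give E_6.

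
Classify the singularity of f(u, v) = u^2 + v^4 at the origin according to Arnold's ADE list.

A_{3}

The Hessian of f at 0 has rank 1. Corank 1: A-series; mu = 3 gives A_3.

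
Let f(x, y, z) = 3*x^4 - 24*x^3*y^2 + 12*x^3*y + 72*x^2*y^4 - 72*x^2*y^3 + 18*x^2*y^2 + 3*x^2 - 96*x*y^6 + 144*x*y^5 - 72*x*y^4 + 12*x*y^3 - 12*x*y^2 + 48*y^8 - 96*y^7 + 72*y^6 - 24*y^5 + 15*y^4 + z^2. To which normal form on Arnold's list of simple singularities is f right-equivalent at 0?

The Hessian of f at 0 has rank 2. Corank 1: A-series; mu = 3 gives A_3.

A_3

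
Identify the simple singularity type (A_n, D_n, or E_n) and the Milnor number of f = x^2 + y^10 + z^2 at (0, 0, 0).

Type A_9, Milnor number mu = 9.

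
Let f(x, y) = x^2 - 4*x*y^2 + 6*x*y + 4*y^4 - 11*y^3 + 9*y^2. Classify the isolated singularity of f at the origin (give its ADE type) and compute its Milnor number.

The Hessian of f at 0 has rank 1. Corank 1: A-series; mu = 2 gives A_2.

Type A_2, Milnor number mu = 2.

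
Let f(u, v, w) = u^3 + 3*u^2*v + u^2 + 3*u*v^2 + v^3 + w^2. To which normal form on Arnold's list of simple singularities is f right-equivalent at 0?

The Hessian of f at 0 is [[2, 0, 0], [0, 0, 0], [0, 0, 2]] with rank 2, so corank 1. A Groebner basis of the Jacobian ideal J(f) in C{u,v,w} is {v^2, u, w}; counting standard monomials gives mu = 2. Corank 1: A-series; mu = 2 gives A_2.

A_{2}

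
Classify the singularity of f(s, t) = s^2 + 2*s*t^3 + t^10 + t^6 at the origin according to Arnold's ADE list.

The Hessian of f at 0 has rank 1. Corank 1: A-series; mu = 9 gives A_9.

A9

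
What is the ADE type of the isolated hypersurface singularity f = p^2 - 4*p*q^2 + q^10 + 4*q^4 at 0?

A_9

The Hessian of f at 0 is [[2, 0], [0, 0]] with rank 1, so corank 1. A Groebner basis of the Jacobian ideal J(f) in C{p,q} is {p^5, p^4*q, -p/2 + q^2}; counting standard monomials gives mu = 9. Corank 1: A-series; mu = 9 gives A_9.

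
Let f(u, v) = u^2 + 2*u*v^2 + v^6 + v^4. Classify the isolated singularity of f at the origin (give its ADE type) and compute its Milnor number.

Type A5, Milnor number mu = 5.

The Hessian of f at 0 has rank 1. Corank 1: A-series; mu = 5 gives A_5.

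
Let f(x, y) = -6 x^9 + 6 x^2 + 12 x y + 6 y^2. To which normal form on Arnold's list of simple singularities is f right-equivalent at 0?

A_8

The Hessian of f at 0 has rank 1. Corank 1: A-series; mu = 8 gives A_8.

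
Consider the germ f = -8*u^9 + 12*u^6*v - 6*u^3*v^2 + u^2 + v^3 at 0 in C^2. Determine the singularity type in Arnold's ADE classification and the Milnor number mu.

The Hessian of f at 0 is [[2, 0], [0, 0]] with rank 1, so corank 1. A Groebner basis of the Jacobian ideal J(f) in C{u,v} is {v^2, u}; counting standard monomials gives mu = 2. Corank 1: A-series; mu = 2 gives A_2.

Type A2, Milnor number mu = 2.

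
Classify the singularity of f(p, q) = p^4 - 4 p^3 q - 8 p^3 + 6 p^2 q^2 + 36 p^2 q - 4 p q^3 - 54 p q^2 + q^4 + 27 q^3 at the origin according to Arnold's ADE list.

E6

The Hessian of f at 0 has rank 0. Corank 2; j^3 = -(2*p - 3*q)^3 is a perfect cube, so E-series; the 4-jet and mu = 6 give E_6.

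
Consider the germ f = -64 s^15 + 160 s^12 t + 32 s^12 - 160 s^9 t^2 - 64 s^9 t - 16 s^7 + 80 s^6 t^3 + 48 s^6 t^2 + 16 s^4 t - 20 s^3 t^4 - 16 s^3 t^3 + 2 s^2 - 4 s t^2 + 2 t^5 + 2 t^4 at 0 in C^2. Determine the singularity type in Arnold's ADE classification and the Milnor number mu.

Type A4, Milnor number mu = 4.

The Hessian of f at 0 is [[4, 0], [0, 0]] with rank 1, so corank 1. A Groebner basis of the Jacobian ideal J(f) in C{s,t} is {s^2, -s + t^2}; counting standard monomials gives mu = 4. Corank 1: A-series; mu = 4 gives A_4.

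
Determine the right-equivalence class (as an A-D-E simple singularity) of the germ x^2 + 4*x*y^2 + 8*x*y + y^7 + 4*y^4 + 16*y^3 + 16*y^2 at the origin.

A_6

The Hessian of f at 0 is [[2, 8], [8, 32]] with rank 1, so corank 1. A Groebner basis of the Jacobian ideal J(f) in C{x,y} is {x^3 + 12*x^2*y - 24*x^2 - 128*x*y + 64*x + 256*y, x/2 + y^2 + 2*y}; counting standard monomials gives mu = 6. Corank 1: A-series; mu = 6 gives A_6.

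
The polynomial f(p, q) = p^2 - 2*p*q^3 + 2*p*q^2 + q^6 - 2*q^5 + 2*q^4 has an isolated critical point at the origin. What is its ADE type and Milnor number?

The Hessian of f at 0 has rank 1. Corank 1: A-series; mu = 3 gives A_3.

Type A3, Milnor number mu = 3.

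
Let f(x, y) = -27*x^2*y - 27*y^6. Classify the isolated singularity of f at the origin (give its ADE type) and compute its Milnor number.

Type D7, Milnor number mu = 7.

The Hessian of f at 0 has rank 0. Corank 2; j^3 = -27*x^2*y has shape L^2 M (L != M), so D-series; mu = 7 gives D_7.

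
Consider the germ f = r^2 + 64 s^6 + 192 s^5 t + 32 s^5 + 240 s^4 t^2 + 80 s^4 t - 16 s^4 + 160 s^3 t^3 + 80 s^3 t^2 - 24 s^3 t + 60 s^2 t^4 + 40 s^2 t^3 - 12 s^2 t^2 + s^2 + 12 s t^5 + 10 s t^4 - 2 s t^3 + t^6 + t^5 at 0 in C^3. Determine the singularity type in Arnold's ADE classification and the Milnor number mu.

Type A_4, Milnor number mu = 4.

The Hessian of f at 0 is [[2, 0, 0], [0, 0, 0], [0, 0, 2]] with rank 2, so corank 1. A Groebner basis of the Jacobian ideal J(f) in C{s,t,r} is {-s + t^3, s^2, s*t, r}; counting standard monomials gives mu = 4. Corank 1: A-series; mu = 4 gives A_4.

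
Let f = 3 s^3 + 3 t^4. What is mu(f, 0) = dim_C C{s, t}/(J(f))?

The Hessian of f at 0 is [[0, 0], [0, 0]] with rank 0, so corank 2. A Groebner basis of the Jacobian ideal J(f) in C{s,t} is {t^3, s^2}; counting standard monomials gives mu = 6. Corank 2; j^3 = 3*s^3 is a perfect cube, so E-series; the 4-jet and mu = 6 give E_6.

6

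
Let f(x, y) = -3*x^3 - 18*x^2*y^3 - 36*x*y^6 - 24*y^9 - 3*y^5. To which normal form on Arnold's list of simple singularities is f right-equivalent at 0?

The Hessian of f at 0 is [[0, 0], [0, 0]] with rank 0, so corank 2. A Groebner basis of the Jacobian ideal J(f) in C{x,y} is {x^2/4 + x*y^3, y^4, x^3, x^2*y}; counting standard monomials gives mu = 8. Corank 2; j^3 = -3*x^3 is a perfect cube, so E-series; the 5-jet and mu = 8 give E_8.

E_{8}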